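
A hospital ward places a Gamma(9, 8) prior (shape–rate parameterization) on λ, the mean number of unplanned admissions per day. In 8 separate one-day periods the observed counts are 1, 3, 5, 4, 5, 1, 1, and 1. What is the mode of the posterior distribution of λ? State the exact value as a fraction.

29/16

Total count: 1 + 3 + 5 + 4 + 5 + 1 + 1 + 1 = 21.
Total exposure: 8 days.
Conjugate update: add total count to the shape and total exposure to the rate, giving Gamma(30, 16).
Posterior mode = (α'−1)/β' = 29/16.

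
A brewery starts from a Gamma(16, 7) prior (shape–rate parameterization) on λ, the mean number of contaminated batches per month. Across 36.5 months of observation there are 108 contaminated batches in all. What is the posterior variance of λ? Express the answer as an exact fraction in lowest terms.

496/7569

Total count 108 over total exposure 36.5 months.
The Gamma prior is conjugate for the Poisson rate, so λ | data ~ Gamma(16+108, 7+36.5) = Gamma(124, 87/2).
Posterior variance = α'/β'² = 124/(7569/4) = 496/7569.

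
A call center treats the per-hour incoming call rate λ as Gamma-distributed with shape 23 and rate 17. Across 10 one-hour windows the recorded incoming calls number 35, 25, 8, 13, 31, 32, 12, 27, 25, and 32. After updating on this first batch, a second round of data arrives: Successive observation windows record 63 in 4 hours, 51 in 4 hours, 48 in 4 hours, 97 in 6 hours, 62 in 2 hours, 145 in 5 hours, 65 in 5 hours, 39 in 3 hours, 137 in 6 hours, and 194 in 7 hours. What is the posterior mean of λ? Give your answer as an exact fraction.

Total count: 35 + 25 + 8 + 13 + 31 + 32 + 12 + 27 + 25 + 32 = 240.
Total exposure: 10 hours.
After the first batch: Gamma(23 + 240, 17 + 10) = Gamma(263, 27).
Total count: 63 + 51 + 48 + 97 + 62 + 145 + 65 + 39 + 137 + 194 = 901.
Total exposure: 4 + 4 + 4 + 6 + 2 + 5 + 5 + 3 + 6 + 7 = 46 hours.
After the second batch: Gamma(263 + 901, 27 + 46) = Gamma(1164, 73).
Posterior mean = α'/β' = 1164/73.

1164/73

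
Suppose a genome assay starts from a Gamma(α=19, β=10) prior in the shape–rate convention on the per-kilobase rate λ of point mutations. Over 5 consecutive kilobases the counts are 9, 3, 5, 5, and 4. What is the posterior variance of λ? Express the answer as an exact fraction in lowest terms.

Total count: 9 + 3 + 5 + 5 + 4 = 26.
Total exposure: 5 kilobases.
Gamma(α, β) with Poisson data over total exposure Σt gives posterior Gamma(α+Σx, β+Σt) = Gamma(45, 15).
Posterior variance = α'/β'² = 45/225 = 1/5.

1/5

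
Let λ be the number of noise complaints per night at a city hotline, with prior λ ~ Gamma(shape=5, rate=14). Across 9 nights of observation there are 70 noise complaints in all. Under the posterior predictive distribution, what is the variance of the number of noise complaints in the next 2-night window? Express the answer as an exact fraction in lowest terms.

3750/529

Total count 70 over total exposure 9 nights.
Conjugate update: add total count to the shape and total exposure to the rate, giving Gamma(75, 23).
The posterior predictive for a window of length T is Negative Binomial with variance T·α'·(β'+T)/β'² = 2·75·25/529 = 3750/529.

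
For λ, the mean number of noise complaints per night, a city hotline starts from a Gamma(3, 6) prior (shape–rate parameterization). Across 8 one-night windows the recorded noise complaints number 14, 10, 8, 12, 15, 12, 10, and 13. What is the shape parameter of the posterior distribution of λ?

97

Total count: 14 + 10 + 8 + 12 + 15 + 12 + 10 + 13 = 94.
Total exposure: 8 nights.
Gamma(α, β) with Poisson data over total exposure Σt gives posterior Gamma(α+Σx, β+Σt) = Gamma(97, 14).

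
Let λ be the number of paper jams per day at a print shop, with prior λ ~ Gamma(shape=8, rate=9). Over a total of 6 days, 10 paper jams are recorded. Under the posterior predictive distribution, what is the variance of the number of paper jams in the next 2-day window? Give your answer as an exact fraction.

68/25

Total count 10 over total exposure 6 days.
By Gamma–Poisson conjugacy, the posterior is Gamma(α + Σx, β + Σt) = Gamma(8 + 10, 9 + 6) = Gamma(18, 15).
The posterior predictive for a window of length T is Negative Binomial with variance T·α'·(β'+T)/β'² = 2·18·17/225 = 68/25.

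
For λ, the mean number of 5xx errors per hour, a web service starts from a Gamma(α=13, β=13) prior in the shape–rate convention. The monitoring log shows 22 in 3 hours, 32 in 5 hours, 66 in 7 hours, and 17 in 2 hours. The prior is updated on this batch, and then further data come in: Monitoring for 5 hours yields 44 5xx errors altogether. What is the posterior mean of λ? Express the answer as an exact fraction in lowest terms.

Total count: 22 + 32 + 66 + 17 = 137.
Total exposure: 3 + 5 + 7 + 2 = 17 hours.
After the first batch: Gamma(13 + 137, 13 + 17) = Gamma(150, 30).
Total count 44 over total exposure 5 hours.
After the second batch: Gamma(150 + 44, 30 + 5) = Gamma(194, 35).
Posterior mean = α'/β' = 194/35.

194/35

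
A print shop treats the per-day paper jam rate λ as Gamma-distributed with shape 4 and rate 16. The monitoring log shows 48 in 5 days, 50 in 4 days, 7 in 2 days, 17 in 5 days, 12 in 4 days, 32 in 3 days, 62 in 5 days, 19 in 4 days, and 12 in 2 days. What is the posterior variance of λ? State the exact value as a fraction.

263/2500

Total count: 48 + 50 + 7 + 17 + 12 + 32 + 62 + 19 + 12 = 259.
Total exposure: 5 + 4 + 2 + 5 + 4 + 3 + 5 + 4 + 2 = 34 days.
Gamma(α, β) with Poisson data over total exposure Σt gives posterior Gamma(α+Σx, β+Σt) = Gamma(263, 50).
Posterior variance = α'/β'² = 263/2500.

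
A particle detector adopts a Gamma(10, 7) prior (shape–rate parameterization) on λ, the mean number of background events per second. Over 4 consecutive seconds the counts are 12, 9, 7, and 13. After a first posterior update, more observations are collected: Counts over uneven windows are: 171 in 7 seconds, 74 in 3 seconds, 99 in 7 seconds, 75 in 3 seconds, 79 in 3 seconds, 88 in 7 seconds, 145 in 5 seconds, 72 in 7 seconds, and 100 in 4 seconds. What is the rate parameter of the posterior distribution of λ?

Total count: 12 + 9 + 7 + 13 = 41.
Total exposure: 4 seconds.
After the first batch: Gamma(10 + 41, 7 + 4) = Gamma(51, 11).
Total count: 171 + 74 + 99 + 75 + 79 + 88 + 145 + 72 + 100 = 903.
Total exposure: 7 + 3 + 7 + 3 + 3 + 7 + 5 + 7 + 4 = 46 seconds.
After the second batch: Gamma(51 + 903, 11 + 46) = Gamma(954, 57).

57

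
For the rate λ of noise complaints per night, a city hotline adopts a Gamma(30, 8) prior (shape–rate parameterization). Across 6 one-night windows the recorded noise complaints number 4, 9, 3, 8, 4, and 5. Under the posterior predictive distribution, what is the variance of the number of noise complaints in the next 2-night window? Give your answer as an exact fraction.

72/7

Total count: 4 + 9 + 3 + 8 + 4 + 5 = 33.
Total exposure: 6 nights.
Conjugate update: add total count to the shape and total exposure to the rate, giving Gamma(63, 14).
The posterior predictive for a window of length T is Negative Binomial with variance T·α'·(β'+T)/β'² = 2·63·16/196 = 72/7.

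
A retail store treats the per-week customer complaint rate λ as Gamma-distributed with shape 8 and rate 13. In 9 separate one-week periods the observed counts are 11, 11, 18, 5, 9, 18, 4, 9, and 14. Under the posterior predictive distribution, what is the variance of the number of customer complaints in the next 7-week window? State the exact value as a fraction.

21721/484

Total count: 11 + 11 + 18 + 5 + 9 + 18 + 4 + 9 + 14 = 99.
Total exposure: 9 weeks.
Conjugate update: add total count to the shape and total exposure to the rate, giving Gamma(107, 22).
The posterior predictive for a window of length T is Negative Binomial with variance T·α'·(β'+T)/β'² = 7·107·29/484 = 21721/484.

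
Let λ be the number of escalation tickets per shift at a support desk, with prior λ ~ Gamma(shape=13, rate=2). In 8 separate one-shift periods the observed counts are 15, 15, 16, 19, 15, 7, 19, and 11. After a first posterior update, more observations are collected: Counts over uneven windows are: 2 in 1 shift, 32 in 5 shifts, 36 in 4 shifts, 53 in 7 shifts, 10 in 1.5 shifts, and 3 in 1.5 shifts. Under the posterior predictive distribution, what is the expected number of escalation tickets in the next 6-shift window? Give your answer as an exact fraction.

266/5

Total count: 15 + 15 + 16 + 19 + 15 + 7 + 19 + 11 = 117.
Total exposure: 8 shifts.
After the first batch: Gamma(13 + 117, 2 + 8) = Gamma(130, 10).
Total count: 2 + 32 + 36 + 53 + 10 + 3 = 136.
Total exposure: 1 + 5 + 4 + 7 + 1.5 + 1.5 = 20 shifts.
After the second batch: Gamma(130 + 136, 10 + 20) = Gamma(266, 30).
Predictive mean over a 6-shift window = T·E[λ|data] = 6·266/30 = 266/5.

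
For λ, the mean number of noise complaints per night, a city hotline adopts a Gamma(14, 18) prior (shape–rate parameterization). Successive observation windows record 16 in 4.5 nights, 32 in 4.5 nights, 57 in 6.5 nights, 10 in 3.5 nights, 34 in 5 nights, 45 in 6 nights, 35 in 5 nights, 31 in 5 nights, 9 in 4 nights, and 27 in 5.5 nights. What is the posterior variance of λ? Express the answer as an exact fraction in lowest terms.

Total count: 16 + 32 + 57 + 10 + 34 + 45 + 35 + 31 + 9 + 27 = 296.
Total exposure: 4.5 + 4.5 + 6.5 + 3.5 + 5 + 6 + 5 + 5 + 4 + 5.5 = 49.5 nights.
Conjugate update: add total count to the shape and total exposure to the rate, giving Gamma(310, 135/2).
Posterior variance = α'/β'² = 310/(18225/4) = 248/3645.

248/3645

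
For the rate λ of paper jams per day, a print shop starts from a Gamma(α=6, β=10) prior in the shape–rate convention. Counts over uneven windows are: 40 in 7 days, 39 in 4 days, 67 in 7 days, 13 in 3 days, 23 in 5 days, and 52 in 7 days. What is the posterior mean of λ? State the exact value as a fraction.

240/43

Total count: 40 + 39 + 67 + 13 + 23 + 52 = 234.
Total exposure: 7 + 4 + 7 + 3 + 5 + 7 = 33 days.
Gamma(α, β) with Poisson data over total exposure Σt gives posterior Gamma(α+Σx, β+Σt) = Gamma(240, 43).
Posterior mean = α'/β' = 240/43.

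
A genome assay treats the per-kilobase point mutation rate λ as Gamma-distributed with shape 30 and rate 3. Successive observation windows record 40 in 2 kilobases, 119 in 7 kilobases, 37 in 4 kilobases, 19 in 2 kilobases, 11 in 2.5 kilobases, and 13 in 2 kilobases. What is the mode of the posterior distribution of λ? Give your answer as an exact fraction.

Total count: 40 + 119 + 37 + 19 + 11 + 13 = 239.
Total exposure: 2 + 7 + 4 + 2 + 2.5 + 2 = 19.5 kilobases.
By Gamma–Poisson conjugacy, the posterior is Gamma(α + Σx, β + Σt) = Gamma(30 + 239, 3 + 19.5) = Gamma(269, 45/2).
Posterior mode = (α'−1)/β' = 268/(45/2) = 536/45.

536/45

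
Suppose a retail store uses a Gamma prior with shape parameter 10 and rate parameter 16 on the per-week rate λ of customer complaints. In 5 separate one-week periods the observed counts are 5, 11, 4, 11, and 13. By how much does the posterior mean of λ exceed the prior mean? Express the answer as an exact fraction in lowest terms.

Total count: 5 + 11 + 4 + 11 + 13 = 44.
Total exposure: 5 weeks.
Conjugate update: add total count to the shape and total exposure to the rate, giving Gamma(54, 21).
Posterior mean = 54/21 = 18/7; prior mean = 10/16 = 5/8. Difference = 18/7 − 5/8 = 109/56.

109/56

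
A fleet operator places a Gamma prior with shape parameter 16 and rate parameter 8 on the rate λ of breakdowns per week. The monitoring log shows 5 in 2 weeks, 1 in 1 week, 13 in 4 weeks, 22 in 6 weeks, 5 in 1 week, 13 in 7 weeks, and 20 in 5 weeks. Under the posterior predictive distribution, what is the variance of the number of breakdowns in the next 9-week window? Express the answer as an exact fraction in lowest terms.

Total count: 5 + 1 + 13 + 22 + 5 + 13 + 20 = 79.
Total exposure: 2 + 1 + 4 + 6 + 1 + 7 + 5 = 26 weeks.
The Gamma prior is conjugate for the Poisson rate, so λ | data ~ Gamma(16+79, 8+26) = Gamma(95, 34).
The posterior predictive for a window of length T is Negative Binomial with variance T·α'·(β'+T)/β'² = 9·95·43/1156 = 36765/1156.

36765/1156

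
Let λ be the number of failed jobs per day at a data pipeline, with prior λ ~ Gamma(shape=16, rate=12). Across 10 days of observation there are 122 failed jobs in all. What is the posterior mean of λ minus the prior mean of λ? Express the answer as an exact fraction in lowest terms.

Total count 122 over total exposure 10 days.
Conjugate update: add total count to the shape and total exposure to the rate, giving Gamma(138, 22).
Posterior mean = 138/22 = 69/11; prior mean = 16/12 = 4/3. Difference = 69/11 − 4/3 = 163/33.

163/33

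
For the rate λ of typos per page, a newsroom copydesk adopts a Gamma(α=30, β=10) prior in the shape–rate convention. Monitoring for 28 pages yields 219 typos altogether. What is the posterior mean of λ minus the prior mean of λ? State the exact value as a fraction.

Total count 219 over total exposure 28 pages.
Gamma(α, β) with Poisson data over total exposure Σt gives posterior Gamma(α+Σx, β+Σt) = Gamma(249, 38).
Posterior mean = 249/38 = 249/38; prior mean = 30/10 = 3. Difference = 249/38 − 3 = 135/38.

135/38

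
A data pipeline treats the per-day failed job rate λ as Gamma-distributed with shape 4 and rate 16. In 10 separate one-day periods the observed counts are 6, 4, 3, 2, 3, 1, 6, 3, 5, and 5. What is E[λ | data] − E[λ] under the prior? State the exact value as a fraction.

Total count: 6 + 4 + 3 + 2 + 3 + 1 + 6 + 3 + 5 + 5 = 38.
Total exposure: 10 days.
The Gamma prior is conjugate for the Poisson rate, so λ | data ~ Gamma(4+38, 16+10) = Gamma(42, 26).
Posterior mean = 42/26 = 21/13; prior mean = 4/16 = 1/4. Difference = 21/13 − 1/4 = 71/52.

71/52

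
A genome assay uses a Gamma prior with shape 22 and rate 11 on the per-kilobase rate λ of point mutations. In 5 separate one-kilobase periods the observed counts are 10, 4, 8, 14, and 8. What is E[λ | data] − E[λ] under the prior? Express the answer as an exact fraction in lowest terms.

17/8

Total count: 10 + 4 + 8 + 14 + 8 = 44.
Total exposure: 5 kilobases.
The Gamma prior is conjugate for the Poisson rate, so λ | data ~ Gamma(22+44, 11+5) = Gamma(66, 16).
Posterior mean = 66/16 = 33/8; prior mean = 22/11 = 2. Difference = 33/8 − 2 = 17/8.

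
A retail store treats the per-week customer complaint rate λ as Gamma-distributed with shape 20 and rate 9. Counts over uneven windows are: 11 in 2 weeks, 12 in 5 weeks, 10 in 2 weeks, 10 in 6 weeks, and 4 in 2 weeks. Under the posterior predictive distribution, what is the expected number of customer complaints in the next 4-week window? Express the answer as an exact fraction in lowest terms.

134/13

Total count: 11 + 12 + 10 + 10 + 4 = 47.
Total exposure: 2 + 5 + 2 + 6 + 2 = 17 weeks.
Conjugate update: add total count to the shape and total exposure to the rate, giving Gamma(67, 26).
Predictive mean over a 4-week window = T·E[λ|data] = 4·67/26 = 134/13.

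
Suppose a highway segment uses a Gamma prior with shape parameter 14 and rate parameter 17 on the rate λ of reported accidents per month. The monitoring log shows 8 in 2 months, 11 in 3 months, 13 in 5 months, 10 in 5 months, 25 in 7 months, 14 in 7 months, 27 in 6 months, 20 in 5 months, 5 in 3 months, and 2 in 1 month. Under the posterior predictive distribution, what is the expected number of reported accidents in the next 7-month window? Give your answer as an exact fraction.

Total count: 8 + 11 + 13 + 10 + 25 + 14 + 27 + 20 + 5 + 2 = 135.
Total exposure: 2 + 3 + 5 + 5 + 7 + 7 + 6 + 5 + 3 + 1 = 44 months.
Conjugate update: add total count to the shape and total exposure to the rate, giving Gamma(149, 61).
Predictive mean over a 7-month window = T·E[λ|data] = 7·149/61 = 1043/61.

1043/61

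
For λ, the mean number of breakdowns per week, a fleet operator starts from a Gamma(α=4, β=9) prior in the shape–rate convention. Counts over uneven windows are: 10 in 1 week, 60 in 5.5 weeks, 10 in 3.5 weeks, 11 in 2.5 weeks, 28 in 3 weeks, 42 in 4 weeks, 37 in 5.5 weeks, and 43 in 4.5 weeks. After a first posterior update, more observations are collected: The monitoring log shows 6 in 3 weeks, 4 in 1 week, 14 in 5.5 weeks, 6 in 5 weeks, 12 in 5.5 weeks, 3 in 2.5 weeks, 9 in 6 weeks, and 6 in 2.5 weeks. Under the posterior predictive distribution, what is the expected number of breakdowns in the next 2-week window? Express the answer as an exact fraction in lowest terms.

Total count: 10 + 60 + 10 + 11 + 28 + 42 + 37 + 43 = 241.
Total exposure: 1 + 5.5 + 3.5 + 2.5 + 3 + 4 + 5.5 + 4.5 = 29.5 weeks.
After the first batch: Gamma(4 + 241, 9 + 29.5) = Gamma(245, 77/2).
Total count: 6 + 4 + 14 + 6 + 12 + 3 + 9 + 6 = 60.
Total exposure: 3 + 1 + 5.5 + 5 + 5.5 + 2.5 + 6 + 2.5 = 31 weeks.
After the second batch: Gamma(245 + 60, 77/2 + 31) = Gamma(305, 139/2).
Predictive mean over a 2-week window = T·E[λ|data] = 2·305/(139/2) = 1220/139.

1220/139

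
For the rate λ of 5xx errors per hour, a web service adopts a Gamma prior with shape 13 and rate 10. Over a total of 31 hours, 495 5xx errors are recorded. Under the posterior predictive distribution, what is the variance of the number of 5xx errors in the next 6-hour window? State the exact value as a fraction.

Total count 495 over total exposure 31 hours.
The Gamma prior is conjugate for the Poisson rate, so λ | data ~ Gamma(13+495, 10+31) = Gamma(508, 41).
The posterior predictive for a window of length T is Negative Binomial with variance T·α'·(β'+T)/β'² = 6·508·47/1681 = 143256/1681.

143256/1681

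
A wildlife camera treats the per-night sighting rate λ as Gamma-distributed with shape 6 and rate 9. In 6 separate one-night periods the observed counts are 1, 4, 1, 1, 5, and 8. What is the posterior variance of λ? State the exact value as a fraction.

26/225

Total count: 1 + 4 + 1 + 1 + 5 + 8 = 20.
Total exposure: 6 nights.
Gamma(α, β) with Poisson data over total exposure Σt gives posterior Gamma(α+Σx, β+Σt) = Gamma(26, 15).
Posterior variance = α'/β'² = 26/225.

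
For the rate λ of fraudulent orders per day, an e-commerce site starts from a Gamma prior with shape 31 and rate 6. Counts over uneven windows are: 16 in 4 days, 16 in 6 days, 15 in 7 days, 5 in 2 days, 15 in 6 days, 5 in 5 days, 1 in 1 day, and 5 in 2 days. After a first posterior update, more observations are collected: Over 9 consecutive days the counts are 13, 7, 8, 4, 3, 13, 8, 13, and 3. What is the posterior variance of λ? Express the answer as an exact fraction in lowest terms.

Total count: 16 + 16 + 15 + 5 + 15 + 5 + 1 + 5 = 78.
Total exposure: 4 + 6 + 7 + 2 + 6 + 5 + 1 + 2 = 33 days.
After the first batch: Gamma(31 + 78, 6 + 33) = Gamma(109, 39).
Total count: 13 + 7 + 8 + 4 + 3 + 13 + 8 + 13 + 3 = 72.
Total exposure: 9 days.
After the second batch: Gamma(109 + 72, 39 + 9) = Gamma(181, 48).
Posterior variance = α'/β'² = 181/2304.

181/2304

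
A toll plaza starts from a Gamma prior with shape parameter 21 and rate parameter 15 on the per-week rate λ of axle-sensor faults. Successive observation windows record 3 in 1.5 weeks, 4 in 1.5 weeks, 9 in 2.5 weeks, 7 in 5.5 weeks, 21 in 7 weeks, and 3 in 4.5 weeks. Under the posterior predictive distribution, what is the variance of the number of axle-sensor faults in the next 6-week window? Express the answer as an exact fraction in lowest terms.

Total count: 3 + 4 + 9 + 7 + 21 + 3 = 47.
Total exposure: 1.5 + 1.5 + 2.5 + 5.5 + 7 + 4.5 = 22.5 weeks.
Posterior: α' = 21 + 47 = 68, β' = 15 + 22.5 = 75/2.
The posterior predictive for a window of length T is Negative Binomial with variance T·α'·(β'+T)/β'² = 6·68·(87/2)/(5625/4) = 7888/625.

7888/625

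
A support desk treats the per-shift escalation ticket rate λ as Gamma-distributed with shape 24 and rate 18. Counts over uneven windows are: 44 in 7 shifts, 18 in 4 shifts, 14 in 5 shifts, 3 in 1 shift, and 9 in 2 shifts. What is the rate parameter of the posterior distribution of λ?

37

Total count: 44 + 18 + 14 + 3 + 9 = 88.
Total exposure: 7 + 4 + 5 + 1 + 2 = 19 shifts.
Gamma(α, β) with Poisson data over total exposure Σt gives posterior Gamma(α+Σx, β+Σt) = Gamma(112, 37).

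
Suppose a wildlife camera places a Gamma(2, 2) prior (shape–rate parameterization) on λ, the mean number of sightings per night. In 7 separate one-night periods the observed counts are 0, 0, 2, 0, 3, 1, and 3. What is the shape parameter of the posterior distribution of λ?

11

Total count: 0 + 0 + 2 + 0 + 3 + 1 + 3 = 9.
Total exposure: 7 nights.
Posterior: α' = 2 + 9 = 11, β' = 2 + 7 = 9.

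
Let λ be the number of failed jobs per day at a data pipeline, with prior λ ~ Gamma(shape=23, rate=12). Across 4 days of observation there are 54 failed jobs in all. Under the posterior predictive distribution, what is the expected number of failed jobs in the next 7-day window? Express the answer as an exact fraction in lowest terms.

Total count 54 over total exposure 4 days.
Posterior: α' = 23 + 54 = 77, β' = 12 + 4 = 16.
Predictive mean over a 7-day window = T·E[λ|data] = 7·77/16 = 539/16.

539/16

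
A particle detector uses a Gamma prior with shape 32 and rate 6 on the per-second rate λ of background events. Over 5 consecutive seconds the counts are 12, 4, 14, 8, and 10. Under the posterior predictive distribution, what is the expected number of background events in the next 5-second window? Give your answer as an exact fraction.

400/11

Total count: 12 + 4 + 14 + 8 + 10 = 48.
Total exposure: 5 seconds.
Conjugate update: add total count to the shape and total exposure to the rate, giving Gamma(80, 11).
Predictive mean over a 5-second window = T·E[λ|data] = 5·80/11 = 400/11.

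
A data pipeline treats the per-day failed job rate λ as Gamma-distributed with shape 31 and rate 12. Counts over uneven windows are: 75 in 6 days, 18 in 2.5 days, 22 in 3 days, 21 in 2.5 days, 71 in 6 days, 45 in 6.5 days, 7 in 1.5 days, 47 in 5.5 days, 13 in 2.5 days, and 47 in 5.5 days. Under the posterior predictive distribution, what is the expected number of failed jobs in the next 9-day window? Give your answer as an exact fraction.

Total count: 75 + 18 + 22 + 21 + 71 + 45 + 7 + 47 + 13 + 47 = 366.
Total exposure: 6 + 2.5 + 3 + 2.5 + 6 + 6.5 + 1.5 + 5.5 + 2.5 + 5.5 = 41.5 days.
The Gamma prior is conjugate for the Poisson rate, so λ | data ~ Gamma(31+366, 12+41.5) = Gamma(397, 107/2).
Predictive mean over a 9-day window = T·E[λ|data] = 9·397/(107/2) = 7146/107.

7146/107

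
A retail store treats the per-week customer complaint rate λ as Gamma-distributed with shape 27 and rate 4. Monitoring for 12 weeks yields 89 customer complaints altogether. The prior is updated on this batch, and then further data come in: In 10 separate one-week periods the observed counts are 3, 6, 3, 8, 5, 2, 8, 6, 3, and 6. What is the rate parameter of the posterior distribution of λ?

26

Total count 89 over total exposure 12 weeks.
After the first batch: Gamma(27 + 89, 4 + 12) = Gamma(116, 16).
Total count: 3 + 6 + 3 + 8 + 5 + 2 + 8 + 6 + 3 + 6 = 50.
Total exposure: 10 weeks.
After the second batch: Gamma(116 + 50, 16 + 10) = Gamma(166, 26).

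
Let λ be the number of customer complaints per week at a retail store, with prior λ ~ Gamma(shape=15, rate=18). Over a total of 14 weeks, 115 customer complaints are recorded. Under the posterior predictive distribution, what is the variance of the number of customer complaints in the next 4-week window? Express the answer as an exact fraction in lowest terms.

585/32

Total count 115 over total exposure 14 weeks.
Conjugate update: add total count to the shape and total exposure to the rate, giving Gamma(130, 32).
The posterior predictive for a window of length T is Negative Binomial with variance T·α'·(β'+T)/β'² = 4·130·36/1024 = 585/32.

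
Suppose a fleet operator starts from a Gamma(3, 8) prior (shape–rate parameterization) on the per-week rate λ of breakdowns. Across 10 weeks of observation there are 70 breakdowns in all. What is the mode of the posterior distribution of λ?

Total count 70 over total exposure 10 weeks.
By Gamma–Poisson conjugacy, the posterior is Gamma(α + Σx, β + Σt) = Gamma(3 + 70, 8 + 10) = Gamma(73, 18).
Posterior mode = (α'−1)/β' = 72/18 = 4.

4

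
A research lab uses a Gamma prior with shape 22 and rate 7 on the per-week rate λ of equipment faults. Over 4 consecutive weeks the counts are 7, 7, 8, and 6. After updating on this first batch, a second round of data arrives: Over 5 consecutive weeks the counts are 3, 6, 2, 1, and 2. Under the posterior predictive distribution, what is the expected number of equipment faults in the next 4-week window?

Total count: 7 + 7 + 8 + 6 = 28.
Total exposure: 4 weeks.
After the first batch: Gamma(22 + 28, 7 + 4) = Gamma(50, 11).
Total count: 3 + 6 + 2 + 1 + 2 = 14.
Total exposure: 5 weeks.
After the second batch: Gamma(50 + 14, 11 + 5) = Gamma(64, 16).
Predictive mean over a 4-week window = T·E[λ|data] = 4·64/16 = 16.

16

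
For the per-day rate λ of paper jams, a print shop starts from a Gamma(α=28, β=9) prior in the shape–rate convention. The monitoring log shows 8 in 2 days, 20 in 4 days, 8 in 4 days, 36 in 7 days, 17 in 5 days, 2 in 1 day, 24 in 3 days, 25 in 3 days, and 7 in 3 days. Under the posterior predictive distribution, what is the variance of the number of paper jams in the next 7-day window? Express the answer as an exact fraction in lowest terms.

58800/1681

Total count: 8 + 20 + 8 + 36 + 17 + 2 + 24 + 25 + 7 = 147.
Total exposure: 2 + 4 + 4 + 7 + 5 + 1 + 3 + 3 + 3 = 32 days.
Posterior: α' = 28 + 147 = 175, β' = 9 + 32 = 41.
The posterior predictive for a window of length T is Negative Binomial with variance T·α'·(β'+T)/β'² = 7·175·48/1681 = 58800/1681.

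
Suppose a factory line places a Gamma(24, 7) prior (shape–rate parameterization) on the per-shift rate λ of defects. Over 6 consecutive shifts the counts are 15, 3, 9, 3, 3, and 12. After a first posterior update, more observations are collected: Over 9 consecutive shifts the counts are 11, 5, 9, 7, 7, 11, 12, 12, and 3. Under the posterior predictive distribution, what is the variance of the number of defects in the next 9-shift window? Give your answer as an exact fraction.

20367/242

Total count: 15 + 3 + 9 + 3 + 3 + 12 = 45.
Total exposure: 6 shifts.
After the first batch: Gamma(24 + 45, 7 + 6) = Gamma(69, 13).
Total count: 11 + 5 + 9 + 7 + 7 + 11 + 12 + 12 + 3 = 77.
Total exposure: 9 shifts.
After the second batch: Gamma(69 + 77, 13 + 9) = Gamma(146, 22).
The posterior predictive for a window of length T is Negative Binomial with variance T·α'·(β'+T)/β'² = 9·146·31/484 = 20367/242.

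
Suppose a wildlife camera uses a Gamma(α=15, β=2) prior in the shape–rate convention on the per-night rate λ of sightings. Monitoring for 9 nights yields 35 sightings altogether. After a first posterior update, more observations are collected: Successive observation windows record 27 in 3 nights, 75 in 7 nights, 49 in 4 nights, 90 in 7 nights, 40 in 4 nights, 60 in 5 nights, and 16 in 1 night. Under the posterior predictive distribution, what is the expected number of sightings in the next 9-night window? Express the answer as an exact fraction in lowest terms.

1221/14

Total count 35 over total exposure 9 nights.
After the first batch: Gamma(15 + 35, 2 + 9) = Gamma(50, 11).
Total count: 27 + 75 + 49 + 90 + 40 + 60 + 16 = 357.
Total exposure: 3 + 7 + 4 + 7 + 4 + 5 + 1 = 31 nights.
After the second batch: Gamma(50 + 357, 11 + 31) = Gamma(407, 42).
Predictive mean over a 9-night window = T·E[λ|data] = 9·407/42 = 1221/14.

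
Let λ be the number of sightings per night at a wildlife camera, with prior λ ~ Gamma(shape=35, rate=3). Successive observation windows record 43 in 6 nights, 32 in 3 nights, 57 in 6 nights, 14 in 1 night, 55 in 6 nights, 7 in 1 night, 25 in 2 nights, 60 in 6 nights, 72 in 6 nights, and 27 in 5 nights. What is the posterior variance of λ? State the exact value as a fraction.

Total count: 43 + 32 + 57 + 14 + 55 + 7 + 25 + 60 + 72 + 27 = 392.
Total exposure: 6 + 3 + 6 + 1 + 6 + 1 + 2 + 6 + 6 + 5 = 42 nights.
The Gamma prior is conjugate for the Poisson rate, so λ | data ~ Gamma(35+392, 3+42) = Gamma(427, 45).
Posterior variance = α'/β'² = 427/2025.

427/2025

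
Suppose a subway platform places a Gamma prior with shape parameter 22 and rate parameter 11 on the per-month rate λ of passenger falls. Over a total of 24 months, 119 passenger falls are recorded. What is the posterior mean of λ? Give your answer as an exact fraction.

Total count 119 over total exposure 24 months.
The Gamma prior is conjugate for the Poisson rate, so λ | data ~ Gamma(22+119, 11+24) = Gamma(141, 35).
Posterior mean = α'/β' = 141/35.

141/35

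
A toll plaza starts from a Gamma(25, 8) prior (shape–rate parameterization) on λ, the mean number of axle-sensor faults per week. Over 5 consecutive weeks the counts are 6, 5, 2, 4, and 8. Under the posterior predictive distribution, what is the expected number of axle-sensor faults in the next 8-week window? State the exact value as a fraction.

Total count: 6 + 5 + 2 + 4 + 8 = 25.
Total exposure: 5 weeks.
Gamma(α, β) with Poisson data over total exposure Σt gives posterior Gamma(α+Σx, β+Σt) = Gamma(50, 13).
Predictive mean over an 8-week window = T·E[λ|data] = 8·50/13 = 400/13.

400/13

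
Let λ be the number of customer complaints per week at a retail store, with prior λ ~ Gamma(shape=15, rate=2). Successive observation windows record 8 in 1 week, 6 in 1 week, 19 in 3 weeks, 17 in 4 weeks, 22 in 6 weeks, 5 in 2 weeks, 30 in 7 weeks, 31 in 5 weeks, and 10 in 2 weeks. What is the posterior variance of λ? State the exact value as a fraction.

Total count: 8 + 6 + 19 + 17 + 22 + 5 + 30 + 31 + 10 = 148.
Total exposure: 1 + 1 + 3 + 4 + 6 + 2 + 7 + 5 + 2 = 31 weeks.
Posterior: α' = 15 + 148 = 163, β' = 2 + 31 = 33.
Posterior variance = α'/β'² = 163/1089.

163/1089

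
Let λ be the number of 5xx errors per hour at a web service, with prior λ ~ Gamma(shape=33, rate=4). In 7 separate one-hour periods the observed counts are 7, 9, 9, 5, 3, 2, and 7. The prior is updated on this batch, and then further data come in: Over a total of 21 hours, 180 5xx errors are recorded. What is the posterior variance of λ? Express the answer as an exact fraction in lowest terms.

Total count: 7 + 9 + 9 + 5 + 3 + 2 + 7 = 42.
Total exposure: 7 hours.
After the first batch: Gamma(33 + 42, 4 + 7) = Gamma(75, 11).
Total count 180 over total exposure 21 hours.
After the second batch: Gamma(75 + 180, 11 + 21) = Gamma(255, 32).
Posterior variance = α'/β'² = 255/1024.

255/1024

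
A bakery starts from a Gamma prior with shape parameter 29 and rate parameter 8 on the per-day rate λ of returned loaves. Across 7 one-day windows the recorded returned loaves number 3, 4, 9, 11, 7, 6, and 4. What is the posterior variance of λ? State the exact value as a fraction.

Total count: 3 + 4 + 9 + 11 + 7 + 6 + 4 = 44.
Total exposure: 7 days.
Conjugate update: add total count to the shape and total exposure to the rate, giving Gamma(73, 15).
Posterior variance = α'/β'² = 73/225.

73/225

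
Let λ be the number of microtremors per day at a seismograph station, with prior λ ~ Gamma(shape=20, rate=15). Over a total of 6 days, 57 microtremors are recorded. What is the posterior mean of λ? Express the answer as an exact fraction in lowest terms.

11/3

Total count 57 over total exposure 6 days.
By Gamma–Poisson conjugacy, the posterior is Gamma(α + Σx, β + Σt) = Gamma(20 + 57, 15 + 6) = Gamma(77, 21).
Posterior mean = α'/β' = 77/21 = 11/3.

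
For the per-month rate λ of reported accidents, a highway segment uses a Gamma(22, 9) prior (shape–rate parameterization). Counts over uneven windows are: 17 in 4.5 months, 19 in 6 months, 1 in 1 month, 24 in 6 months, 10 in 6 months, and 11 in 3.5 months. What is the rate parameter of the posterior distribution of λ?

Total count: 17 + 19 + 1 + 24 + 10 + 11 = 82.
Total exposure: 4.5 + 6 + 1 + 6 + 6 + 3.5 = 27 months.
Posterior: α' = 22 + 82 = 104, β' = 9 + 27 = 36.

36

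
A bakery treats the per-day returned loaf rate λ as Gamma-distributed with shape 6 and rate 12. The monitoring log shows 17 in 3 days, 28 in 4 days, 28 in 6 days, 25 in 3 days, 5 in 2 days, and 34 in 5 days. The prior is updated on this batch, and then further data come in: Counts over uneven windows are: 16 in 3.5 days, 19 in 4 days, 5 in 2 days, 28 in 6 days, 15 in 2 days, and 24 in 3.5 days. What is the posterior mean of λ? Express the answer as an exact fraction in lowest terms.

125/28

Total count: 17 + 28 + 28 + 25 + 5 + 34 = 137.
Total exposure: 3 + 4 + 6 + 3 + 2 + 5 = 23 days.
After the first batch: Gamma(6 + 137, 12 + 23) = Gamma(143, 35).
Total count: 16 + 19 + 5 + 28 + 15 + 24 = 107.
Total exposure: 3.5 + 4 + 2 + 6 + 2 + 3.5 = 21 days.
After the second batch: Gamma(143 + 107, 35 + 21) = Gamma(250, 56).
Posterior mean = α'/β' = 250/56 = 125/28.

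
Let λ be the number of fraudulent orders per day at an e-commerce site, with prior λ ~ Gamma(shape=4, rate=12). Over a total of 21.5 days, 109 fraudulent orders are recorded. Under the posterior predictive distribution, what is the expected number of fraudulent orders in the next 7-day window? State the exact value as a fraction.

Total count 109 over total exposure 21.5 days.
By Gamma–Poisson conjugacy, the posterior is Gamma(α + Σx, β + Σt) = Gamma(4 + 109, 12 + 21.5) = Gamma(113, 67/2).
Predictive mean over a 7-day window = T·E[λ|data] = 7·113/(67/2) = 1582/67.

1582/67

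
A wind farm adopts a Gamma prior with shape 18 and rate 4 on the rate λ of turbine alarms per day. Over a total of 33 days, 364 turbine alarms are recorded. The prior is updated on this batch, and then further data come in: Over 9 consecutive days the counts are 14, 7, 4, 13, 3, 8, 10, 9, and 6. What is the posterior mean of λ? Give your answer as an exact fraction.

228/23

Total count 364 over total exposure 33 days.
After the first batch: Gamma(18 + 364, 4 + 33) = Gamma(382, 37).
Total count: 14 + 7 + 4 + 13 + 3 + 8 + 10 + 9 + 6 = 74.
Total exposure: 9 days.
After the second batch: Gamma(382 + 74, 37 + 9) = Gamma(456, 46).
Posterior mean = α'/β' = 456/46 = 228/23.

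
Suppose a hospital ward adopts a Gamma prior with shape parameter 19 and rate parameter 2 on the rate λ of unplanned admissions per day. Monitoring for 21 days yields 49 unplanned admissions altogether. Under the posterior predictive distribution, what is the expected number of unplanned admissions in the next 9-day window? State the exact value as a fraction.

612/23

Total count 49 over total exposure 21 days.
Posterior: α' = 19 + 49 = 68, β' = 2 + 21 = 23.
Predictive mean over a 9-day window = T·E[λ|data] = 9·68/23 = 612/23.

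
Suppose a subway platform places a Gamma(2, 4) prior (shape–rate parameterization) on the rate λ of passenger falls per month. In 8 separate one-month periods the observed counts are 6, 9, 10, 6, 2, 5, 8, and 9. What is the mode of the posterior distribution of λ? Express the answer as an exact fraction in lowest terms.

Total count: 6 + 9 + 10 + 6 + 2 + 5 + 8 + 9 = 55.
Total exposure: 8 months.
By Gamma–Poisson conjugacy, the posterior is Gamma(α + Σx, β + Σt) = Gamma(2 + 55, 4 + 8) = Gamma(57, 12).
Posterior mode = (α'−1)/β' = 56/12 = 14/3.

14/3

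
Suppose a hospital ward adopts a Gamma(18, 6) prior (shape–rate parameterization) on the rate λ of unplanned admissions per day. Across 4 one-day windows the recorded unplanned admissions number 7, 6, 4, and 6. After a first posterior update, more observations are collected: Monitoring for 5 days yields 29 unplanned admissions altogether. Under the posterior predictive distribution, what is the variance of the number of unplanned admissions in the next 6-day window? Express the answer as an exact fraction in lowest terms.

Total count: 7 + 6 + 4 + 6 = 23.
Total exposure: 4 days.
After the first batch: Gamma(18 + 23, 6 + 4) = Gamma(41, 10).
Total count 29 over total exposure 5 days.
After the second batch: Gamma(41 + 29, 10 + 5) = Gamma(70, 15).
The posterior predictive for a window of length T is Negative Binomial with variance T·α'·(β'+T)/β'² = 6·70·21/225 = 196/5.

196/5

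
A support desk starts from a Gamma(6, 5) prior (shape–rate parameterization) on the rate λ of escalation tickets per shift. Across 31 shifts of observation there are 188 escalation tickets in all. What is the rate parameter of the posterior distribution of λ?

36

Total count 188 over total exposure 31 shifts.
The Gamma prior is conjugate for the Poisson rate, so λ | data ~ Gamma(6+188, 5+31) = Gamma(194, 36).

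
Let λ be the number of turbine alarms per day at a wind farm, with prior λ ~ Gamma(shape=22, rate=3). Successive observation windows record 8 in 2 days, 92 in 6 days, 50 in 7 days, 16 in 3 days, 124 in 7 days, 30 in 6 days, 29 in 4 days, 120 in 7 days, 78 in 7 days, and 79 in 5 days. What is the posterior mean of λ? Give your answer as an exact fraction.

216/19

Total count: 8 + 92 + 50 + 16 + 124 + 30 + 29 + 120 + 78 + 79 = 626.
Total exposure: 2 + 6 + 7 + 3 + 7 + 6 + 4 + 7 + 7 + 5 = 54 days.
By Gamma–Poisson conjugacy, the posterior is Gamma(α + Σx, β + Σt) = Gamma(22 + 626, 3 + 54) = Gamma(648, 57).
Posterior mean = α'/β' = 648/57 = 216/19.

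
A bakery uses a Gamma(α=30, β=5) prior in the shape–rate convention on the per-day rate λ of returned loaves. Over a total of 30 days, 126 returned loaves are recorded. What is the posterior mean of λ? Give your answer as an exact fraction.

Total count 126 over total exposure 30 days.
By Gamma–Poisson conjugacy, the posterior is Gamma(α + Σx, β + Σt) = Gamma(30 + 126, 5 + 30) = Gamma(156, 35).
Posterior mean = α'/β' = 156/35.

156/35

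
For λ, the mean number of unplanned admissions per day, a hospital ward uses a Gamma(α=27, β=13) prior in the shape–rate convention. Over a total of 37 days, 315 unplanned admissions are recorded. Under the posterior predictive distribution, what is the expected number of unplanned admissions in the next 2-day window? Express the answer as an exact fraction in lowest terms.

342/25

Total count 315 over total exposure 37 days.
Conjugate update: add total count to the shape and total exposure to the rate, giving Gamma(342, 50).
Predictive mean over a 2-day window = T·E[λ|data] = 2·342/50 = 342/25.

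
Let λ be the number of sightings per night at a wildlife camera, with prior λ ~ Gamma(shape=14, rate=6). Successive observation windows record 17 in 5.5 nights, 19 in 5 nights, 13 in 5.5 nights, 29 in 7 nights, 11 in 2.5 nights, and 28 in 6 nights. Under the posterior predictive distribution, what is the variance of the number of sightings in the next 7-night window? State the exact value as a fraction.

163226/5625

Total count: 17 + 19 + 13 + 29 + 11 + 28 = 117.
Total exposure: 5.5 + 5 + 5.5 + 7 + 2.5 + 6 = 31.5 nights.
By Gamma–Poisson conjugacy, the posterior is Gamma(α + Σx, β + Σt) = Gamma(14 + 117, 6 + 31.5) = Gamma(131, 75/2).
The posterior predictive for a window of length T is Negative Binomial with variance T·α'·(β'+T)/β'² = 7·131·(89/2)/(5625/4) = 163226/5625.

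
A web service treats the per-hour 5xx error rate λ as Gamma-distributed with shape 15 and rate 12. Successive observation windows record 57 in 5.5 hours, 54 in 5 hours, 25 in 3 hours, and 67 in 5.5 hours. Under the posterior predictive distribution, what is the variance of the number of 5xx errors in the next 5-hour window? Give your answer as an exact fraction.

39240/961

Total count: 57 + 54 + 25 + 67 = 203.
Total exposure: 5.5 + 5 + 3 + 5.5 = 19 hours.
Posterior: α' = 15 + 203 = 218, β' = 12 + 19 = 31.
The posterior predictive for a window of length T is Negative Binomial with variance T·α'·(β'+T)/β'² = 5·218·36/961 = 39240/961.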